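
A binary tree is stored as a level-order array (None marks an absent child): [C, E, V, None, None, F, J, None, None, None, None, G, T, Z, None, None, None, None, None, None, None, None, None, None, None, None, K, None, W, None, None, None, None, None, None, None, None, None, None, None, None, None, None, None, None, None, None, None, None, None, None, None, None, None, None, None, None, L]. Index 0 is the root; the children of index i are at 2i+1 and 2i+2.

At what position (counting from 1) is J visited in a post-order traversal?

Post-order visits the left subtree, then the right subtree, then the node.
At C: go left to E.
  E is a leaf — visit E.
At C: go right to V.
  At V: go left to F.
    At F: go left to G.
      G is a leaf — visit G.
    At F: go right to T.
      At T: no left child.
      At T: go right to K.
        K is a leaf — visit K.
      Visit T.
    Visit F.
  At V: go right to J.
    At J: go left to Z.
      At Z: no left child.
      At Z: go right to W.
        At W: go left to L.
          L is a leaf — visit L.
        At W: no right child.
        Visit W.
      Visit Z.
    At J: no right child.
    Visit J.
  Visit V.
Visit C.
Full post-order sequence: E, G, K, T, F, L, W, Z, J, V, C.

9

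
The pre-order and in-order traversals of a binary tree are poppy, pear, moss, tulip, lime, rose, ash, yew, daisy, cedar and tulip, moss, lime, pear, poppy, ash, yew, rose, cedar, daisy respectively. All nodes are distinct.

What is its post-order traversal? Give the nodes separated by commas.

The first element of pre-order is the root; it splits in-order into left and right subtrees.
Root poppy: left subtree has 4 nodes {tulip, moss, lime, pear}, right has 5 {ash, yew, rose, cedar, daisy}.
  Root pear: left subtree has 3 nodes {tulip, moss, lime}, right has 0 { }.
    Root moss: left subtree has 1 node {tulip}, right has 1 {lime}.
  Root rose: left subtree has 2 nodes {ash, yew}, right has 2 {cedar, daisy}.
    Root ash: left subtree has 0 nodes { }, right has 1 {yew}.
    Root daisy: left subtree has 1 node {cedar}, right has 0 { }.

tulip, lime, moss, pear, yew, ash, cedar, daisy, rose, poppy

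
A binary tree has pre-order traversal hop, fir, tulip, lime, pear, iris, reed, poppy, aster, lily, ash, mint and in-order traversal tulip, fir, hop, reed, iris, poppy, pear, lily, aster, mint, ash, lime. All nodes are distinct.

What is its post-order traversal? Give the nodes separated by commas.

The first element of pre-order is the root; it splits in-order into left and right subtrees.
Root hop: left subtree has 2 nodes {tulip, fir}, right has 9 {reed, iris, poppy, pear, lily, aster, mint, ash, lime}.
  Root fir: left subtree has 1 node {tulip}, right has 0 { }.
  Root lime: left subtree has 8 nodes {reed, iris, poppy, pear, lily, aster, mint, ash}, right has 0 { }.
    Root pear: left subtree has 3 nodes {reed, iris, poppy}, right has 4 {lily, aster, mint, ash}.
      Root iris: left subtree has 1 node {reed}, right has 1 {poppy}.
      Root aster: left subtree has 1 node {lily}, right has 2 {mint, ash}.
        Root ash: left subtree has 1 node {mint}, right has 0 { }.

tulip, fir, reed, poppy, iris, lily, mint, ash, aster, pear, lime, hop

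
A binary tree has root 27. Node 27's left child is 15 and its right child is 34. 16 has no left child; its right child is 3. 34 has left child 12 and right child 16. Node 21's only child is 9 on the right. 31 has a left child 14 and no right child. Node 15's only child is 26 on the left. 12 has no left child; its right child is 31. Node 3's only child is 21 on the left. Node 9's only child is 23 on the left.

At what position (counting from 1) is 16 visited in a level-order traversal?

Level-order visits nodes level by level from the root, left to right within each level.
Level 0: 27
Level 1: 15, 34
Level 2: 26, 12, 16
Level 3: 31, 3
Level 4: 14, 21
Level 5: 9
Level 6: 23
Full level-order sequence: 27, 15, 34, 26, 12, 16, 31, 3, 14, 21, 9, 23.

6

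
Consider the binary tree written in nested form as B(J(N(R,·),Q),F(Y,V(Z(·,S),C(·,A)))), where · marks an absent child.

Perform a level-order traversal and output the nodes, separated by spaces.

B J F N Q Y V R Z C S A

Level-order visits nodes level by level from the root, left to right within each level.
Level 0: B
Level 1: J, F
Level 2: N, Q, Y, V
Level 3: R, Z, C
Level 4: S, A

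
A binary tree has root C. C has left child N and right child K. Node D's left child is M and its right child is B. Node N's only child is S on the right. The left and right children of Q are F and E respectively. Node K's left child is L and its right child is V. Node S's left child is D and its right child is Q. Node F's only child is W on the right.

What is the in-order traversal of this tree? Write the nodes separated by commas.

N, M, D, B, S, F, W, Q, E, C, L, K, V

In-order visits the left subtree, then the node, then the right subtree.
At C: go left to N.
  At N: no left child.
  Visit N.
  At N: go right to S.
    At S: go left to D.
      At D: go left to M.
        M is a leaf — visit M.
      Visit D.
      At D: go right to B.
        B is a leaf — visit B.
    Visit S.
    At S: go right to Q.
      At Q: go left to F.
        At F: no left child.
        Visit F.
        At F: go right to W.
          W is a leaf — visit W.
      Visit Q.
      At Q: go right to E.
        E is a leaf — visit E.
Visit C.
At C: go right to K.
  At K: go left to L.
    L is a leaf — visit L.
  Visit K.
  At K: go right to V.
    V is a leaf — visit V.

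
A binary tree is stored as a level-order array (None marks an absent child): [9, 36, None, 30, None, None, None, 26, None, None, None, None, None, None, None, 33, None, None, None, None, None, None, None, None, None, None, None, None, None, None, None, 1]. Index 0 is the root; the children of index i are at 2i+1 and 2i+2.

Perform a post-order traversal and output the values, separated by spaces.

1 33 26 30 36 9

Post-order visits the left subtree, then the right subtree, then the node.
At 9: go left to 36.
  At 36: go left to 30.
    At 30: go left to 26.
      At 26: go left to 33.
        At 33: go left to 1.
          1 is a leaf — visit 1.
        At 33: no right child.
        Visit 33.
      At 26: no right child.
      Visit 26.
    At 30: no right child.
    Visit 30.
  At 36: no right child.
  Visit 36.
At 9: no right child.
Visit 9.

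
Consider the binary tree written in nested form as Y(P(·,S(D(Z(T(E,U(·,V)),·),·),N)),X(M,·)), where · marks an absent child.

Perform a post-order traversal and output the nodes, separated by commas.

E, V, U, T, Z, D, N, S, P, M, X, Y

Post-order visits the left subtree, then the right subtree, then the node.
At Y: go left to P.
  At P: no left child.
  At P: go right to S.
    At S: go left to D.
      At D: go left to Z.
        At Z: go left to T.
          At T: go left to E.
            E is a leaf — visit E.
          At T: go right to U.
            At U: no left child.
            At U: go right to V.
              V is a leaf — visit V.
            Visit U.
          Visit T.
        At Z: no right child.
        Visit Z.
      At D: no right child.
      Visit D.
    At S: go right to N.
      N is a leaf — visit N.
    Visit S.
  Visit P.
At Y: go right to X.
  At X: go left to M.
    M is a leaf — visit M.
  At X: no right child.
  Visit X.
Visit Y.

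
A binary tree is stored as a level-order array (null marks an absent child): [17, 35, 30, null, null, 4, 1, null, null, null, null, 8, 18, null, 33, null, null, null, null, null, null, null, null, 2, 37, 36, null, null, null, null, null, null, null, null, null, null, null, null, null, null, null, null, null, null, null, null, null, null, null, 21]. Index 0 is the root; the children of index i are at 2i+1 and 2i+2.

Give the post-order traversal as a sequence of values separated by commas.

Post-order visits the left subtree, then the right subtree, then the node.
At 17: go left to 35.
  35 is a leaf — visit 35.
At 17: go right to 30.
  At 30: go left to 4.
    At 4: go left to 8.
      At 8: go left to 2.
        2 is a leaf — visit 2.
      At 8: go right to 37.
        At 37: go left to 21.
          21 is a leaf — visit 21.
        At 37: no right child.
        Visit 37.
      Visit 8.
    At 4: go right to 18.
      At 18: go left to 36.
        36 is a leaf — visit 36.
      At 18: no right child.
      Visit 18.
    Visit 4.
  At 30: go right to 1.
    At 1: no left child.
    At 1: go right to 33.
      33 is a leaf — visit 33.
    Visit 1.
  Visit 30.
Visit 17.

35, 2, 21, 37, 8, 36, 18, 4, 33, 1, 30, 17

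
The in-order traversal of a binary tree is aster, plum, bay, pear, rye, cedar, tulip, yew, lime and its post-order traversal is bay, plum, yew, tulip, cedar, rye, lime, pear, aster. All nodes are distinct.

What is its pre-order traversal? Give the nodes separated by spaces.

The last element of post-order is the root; it splits in-order into left and right subtrees.
Root aster: left subtree has 0 nodes { }, right has 8 {plum, bay, pear, rye, cedar, tulip, yew, lime}.
  Root pear: left subtree has 2 nodes {plum, bay}, right has 5 {rye, cedar, tulip, yew, lime}.
    Root plum: left subtree has 0 nodes { }, right has 1 {bay}.
    Root lime: left subtree has 4 nodes {rye, cedar, tulip, yew}, right has 0 { }.
      Root rye: left subtree has 0 nodes { }, right has 3 {cedar, tulip, yew}.
        Root cedar: left subtree has 0 nodes { }, right has 2 {tulip, yew}.
          Root tulip: left subtree has 0 nodes { }, right has 1 {yew}.

aster pear plum bay lime rye cedar tulip yew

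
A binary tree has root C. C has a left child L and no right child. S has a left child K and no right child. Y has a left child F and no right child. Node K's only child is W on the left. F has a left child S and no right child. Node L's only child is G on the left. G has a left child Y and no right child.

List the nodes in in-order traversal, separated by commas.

In-order visits the left subtree, then the node, then the right subtree.
At C: go left to L.
  At L: go left to G.
    At G: go left to Y.
      At Y: go left to F.
        At F: go left to S.
          At S: go left to K.
            At K: go left to W.
              W is a leaf — visit W.
            Visit K.
            At K: no right child.
          Visit S.
          At S: no right child.
        Visit F.
        At F: no right child.
      Visit Y.
      At Y: no right child.
    Visit G.
    At G: no right child.
  Visit L.
  At L: no right child.
Visit C.
At C: no right child.

W, K, S, F, Y, G, L, C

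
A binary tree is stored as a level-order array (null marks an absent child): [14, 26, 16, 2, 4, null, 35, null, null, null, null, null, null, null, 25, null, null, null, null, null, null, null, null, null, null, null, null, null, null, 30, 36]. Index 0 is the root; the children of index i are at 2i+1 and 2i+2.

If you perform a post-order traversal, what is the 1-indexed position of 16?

Post-order visits the left subtree, then the right subtree, then the node.
At 14: go left to 26.
  At 26: go left to 2.
    2 is a leaf — visit 2.
  At 26: go right to 4.
    4 is a leaf — visit 4.
  Visit 26.
At 14: go right to 16.
  At 16: no left child.
  At 16: go right to 35.
    At 35: no left child.
    At 35: go right to 25.
      At 25: go left to 30.
        30 is a leaf — visit 30.
      At 25: go right to 36.
        36 is a leaf — visit 36.
      Visit 25.
    Visit 35.
  Visit 16.
Visit 14.
Full post-order sequence: 2, 4, 26, 30, 36, 25, 35, 16, 14.

8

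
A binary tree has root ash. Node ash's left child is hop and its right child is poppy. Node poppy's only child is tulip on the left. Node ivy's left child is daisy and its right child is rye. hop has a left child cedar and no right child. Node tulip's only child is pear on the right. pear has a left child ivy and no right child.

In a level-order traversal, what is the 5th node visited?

Level-order visits nodes level by level from the root, left to right within each level.
Level 0: ash
Level 1: hop, poppy
Level 2: cedar, tulip
Level 3: pear
Level 4: ivy
Level 5: daisy, rye
Full level-order sequence: ash, hop, poppy, cedar, tulip, pear, ivy, daisy, rye.

tulip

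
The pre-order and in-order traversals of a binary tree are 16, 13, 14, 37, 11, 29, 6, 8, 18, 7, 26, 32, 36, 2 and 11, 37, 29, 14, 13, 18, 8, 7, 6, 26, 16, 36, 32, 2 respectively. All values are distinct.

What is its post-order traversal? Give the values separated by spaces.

11 29 37 14 18 7 8 26 6 13 36 2 32 16

The first element of pre-order is the root; it splits in-order into left and right subtrees.
Root 16: left subtree has 10 nodes {11, 37, 29, 14, 13, 18, 8, 7, 6, 26}, right has 3 {36, 32, 2}.
  Root 13: left subtree has 4 nodes {11, 37, 29, 14}, right has 5 {18, 8, 7, 6, 26}.
    Root 14: left subtree has 3 nodes {11, 37, 29}, right has 0 { }.
      Root 37: left subtree has 1 node {11}, right has 1 {29}.
    Root 6: left subtree has 3 nodes {18, 8, 7}, right has 1 {26}.
      Root 8: left subtree has 1 node {18}, right has 1 {7}.
  Root 32: left subtree has 1 node {36}, right has 1 {2}.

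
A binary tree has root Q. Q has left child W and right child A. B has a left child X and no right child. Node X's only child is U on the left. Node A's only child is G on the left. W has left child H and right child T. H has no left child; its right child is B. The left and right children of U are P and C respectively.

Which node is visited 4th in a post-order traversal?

X

Post-order visits the left subtree, then the right subtree, then the node.
At Q: go left to W.
  At W: go left to H.
    At H: no left child.
    At H: go right to B.
      At B: go left to X.
        At X: go left to U.
          At U: go left to P.
            P is a leaf — visit P.
          At U: go right to C.
            C is a leaf — visit C.
          Visit U.
        At X: no right child.
        Visit X.
      At B: no right child.
      Visit B.
    Visit H.
  At W: go right to T.
    T is a leaf — visit T.
  Visit W.
At Q: go right to A.
  At A: go left to G.
    G is a leaf — visit G.
  At A: no right child.
  Visit A.
Visit Q.
Full post-order sequence: P, C, U, X, B, H, T, W, G, A, Q.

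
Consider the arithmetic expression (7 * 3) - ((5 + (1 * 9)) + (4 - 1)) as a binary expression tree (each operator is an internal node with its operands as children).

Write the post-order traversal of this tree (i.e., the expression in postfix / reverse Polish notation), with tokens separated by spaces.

Post-order on an expression tree gives postfix notation: for each operator, emit left operand, right operand, then the operator.

7 3 * 5 1 9 * + 4 1 - + -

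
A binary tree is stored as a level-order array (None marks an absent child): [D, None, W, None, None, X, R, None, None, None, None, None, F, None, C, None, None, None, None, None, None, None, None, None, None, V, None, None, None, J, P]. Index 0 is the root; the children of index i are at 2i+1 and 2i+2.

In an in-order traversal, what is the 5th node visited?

W

In-order visits the left subtree, then the node, then the right subtree.
At D: no left child.
Visit D.
At D: go right to W.
  At W: go left to X.
    At X: no left child.
    Visit X.
    At X: go right to F.
      At F: go left to V.
        V is a leaf — visit V.
      Visit F.
      At F: no right child.
  Visit W.
  At W: go right to R.
    At R: no left child.
    Visit R.
    At R: go right to C.
      At C: go left to J.
        J is a leaf — visit J.
      Visit C.
      At C: go right to P.
        P is a leaf — visit P.
Full in-order sequence: D, X, V, F, W, R, J, C, P.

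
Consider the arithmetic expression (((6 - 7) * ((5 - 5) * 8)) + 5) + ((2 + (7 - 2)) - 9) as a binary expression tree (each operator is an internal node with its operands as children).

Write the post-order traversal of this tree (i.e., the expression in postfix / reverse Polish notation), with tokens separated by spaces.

6 7 - 5 5 - 8 * * 5 + 2 7 2 - + 9 - +

Post-order on an expression tree gives postfix notation: for each operator, emit left operand, right operand, then the operator.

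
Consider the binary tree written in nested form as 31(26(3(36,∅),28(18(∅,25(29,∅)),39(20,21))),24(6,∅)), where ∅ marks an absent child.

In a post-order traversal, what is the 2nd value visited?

Post-order visits the left subtree, then the right subtree, then the node.
At 31: go left to 26.
  At 26: go left to 3.
    At 3: go left to 36.
      36 is a leaf — visit 36.
    At 3: no right child.
    Visit 3.
  At 26: go right to 28.
    At 28: go left to 18.
      At 18: no left child.
      At 18: go right to 25.
        At 25: go left to 29.
          29 is a leaf — visit 29.
        At 25: no right child.
        Visit 25.
      Visit 18.
    At 28: go right to 39.
      At 39: go left to 20.
        20 is a leaf — visit 20.
      At 39: go right to 21.
        21 is a leaf — visit 21.
      Visit 39.
    Visit 28.
  Visit 26.
At 31: go right to 24.
  At 24: go left to 6.
    6 is a leaf — visit 6.
  At 24: no right child.
  Visit 24.
Visit 31.
Full post-order sequence: 36, 3, 29, 25, 18, 20, 21, 39, 28, 26, 6, 24, 31.

3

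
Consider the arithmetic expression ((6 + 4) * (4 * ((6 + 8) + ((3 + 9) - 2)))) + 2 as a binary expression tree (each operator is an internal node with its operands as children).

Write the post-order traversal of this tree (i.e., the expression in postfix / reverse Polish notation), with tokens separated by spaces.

Post-order on an expression tree gives postfix notation: for each operator, emit left operand, right operand, then the operator.

6 4 + 4 6 8 + 3 9 + 2 - + * * 2 +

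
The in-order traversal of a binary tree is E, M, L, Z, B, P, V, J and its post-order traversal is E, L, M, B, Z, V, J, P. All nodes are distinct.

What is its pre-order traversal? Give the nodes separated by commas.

The last element of post-order is the root; it splits in-order into left and right subtrees.
Root P: left subtree has 5 nodes {E, M, L, Z, B}, right has 2 {V, J}.
  Root Z: left subtree has 3 nodes {E, M, L}, right has 1 {B}.
    Root M: left subtree has 1 node {E}, right has 1 {L}.
  Root J: left subtree has 1 node {V}, right has 0 { }.

P, Z, M, E, L, B, J, V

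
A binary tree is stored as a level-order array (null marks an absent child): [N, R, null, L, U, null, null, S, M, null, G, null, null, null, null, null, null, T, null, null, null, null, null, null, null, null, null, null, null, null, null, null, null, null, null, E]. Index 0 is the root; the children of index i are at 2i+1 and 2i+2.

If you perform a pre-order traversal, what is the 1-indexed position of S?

4

Pre-order visits the node, then its left subtree, then its right subtree.
Visit N.
At N: go left to R.
  Visit R.
  At R: go left to L.
    Visit L.
    At L: go left to S.
      S is a leaf — visit S.
    At L: go right to M.
      Visit M.
      At M: go left to T.
        Visit T.
        At T: go left to E.
          E is a leaf — visit E.
        At T: no right child.
      At M: no right child.
  At R: go right to U.
    Visit U.
    At U: no left child.
    At U: go right to G.
      G is a leaf — visit G.
At N: no right child.
Full pre-order sequence: N, R, L, S, M, T, E, U, G.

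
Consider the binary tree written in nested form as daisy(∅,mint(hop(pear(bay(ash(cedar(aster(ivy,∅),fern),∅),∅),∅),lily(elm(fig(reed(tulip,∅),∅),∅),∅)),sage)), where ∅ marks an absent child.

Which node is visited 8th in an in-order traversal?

In-order visits the left subtree, then the node, then the right subtree.
At daisy: no left child.
Visit daisy.
At daisy: go right to mint.
  At mint: go left to hop.
    At hop: go left to pear.
      At pear: go left to bay.
        At bay: go left to ash.
          At ash: go left to cedar.
            At cedar: go left to aster.
              At aster: go left to ivy.
                ivy is a leaf — visit ivy.
              Visit aster.
              At aster: no right child.
            Visit cedar.
            At cedar: go right to fern.
              fern is a leaf — visit fern.
          Visit ash.
          At ash: no right child.
        Visit bay.
        At bay: no right child.
      Visit pear.
      At pear: no right child.
    Visit hop.
    At hop: go right to lily.
      At lily: go left to elm.
        At elm: go left to fig.
          At fig: go left to reed.
            At reed: go left to tulip.
              tulip is a leaf — visit tulip.
            Visit reed.
            At reed: no right child.
          Visit fig.
          At fig: no right child.
        Visit elm.
        At elm: no right child.
      Visit lily.
      At lily: no right child.
  Visit mint.
  At mint: go right to sage.
    sage is a leaf — visit sage.
Full in-order sequence: daisy, ivy, aster, cedar, fern, ash, bay, pear, hop, tulip, reed, fig, elm, lily, mint, sage.

pear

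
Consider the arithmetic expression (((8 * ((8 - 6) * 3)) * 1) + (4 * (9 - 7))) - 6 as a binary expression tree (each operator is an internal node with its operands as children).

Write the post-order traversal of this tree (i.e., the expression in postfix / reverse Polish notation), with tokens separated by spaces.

Post-order on an expression tree gives postfix notation: for each operator, emit left operand, right operand, then the operator.

8 8 6 - 3 * * 1 * 4 9 7 - * + 6 -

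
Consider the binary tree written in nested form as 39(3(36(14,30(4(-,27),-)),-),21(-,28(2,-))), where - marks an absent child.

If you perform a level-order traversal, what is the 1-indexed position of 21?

Level-order visits nodes level by level from the root, left to right within each level.
Level 0: 39
Level 1: 3, 21
Level 2: 36, 28
Level 3: 14, 30, 2
Level 4: 4
Level 5: 27
Full level-order sequence: 39, 3, 21, 36, 28, 14, 30, 2, 4, 27.

3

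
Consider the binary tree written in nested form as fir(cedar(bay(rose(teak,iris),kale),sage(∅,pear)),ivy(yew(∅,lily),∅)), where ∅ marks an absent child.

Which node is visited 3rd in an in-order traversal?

iris

In-order visits the left subtree, then the node, then the right subtree.
At fir: go left to cedar.
  At cedar: go left to bay.
    At bay: go left to rose.
      At rose: go left to teak.
        teak is a leaf — visit teak.
      Visit rose.
      At rose: go right to iris.
        iris is a leaf — visit iris.
    Visit bay.
    At bay: go right to kale.
      kale is a leaf — visit kale.
  Visit cedar.
  At cedar: go right to sage.
    At sage: no left child.
    Visit sage.
    At sage: go right to pear.
      pear is a leaf — visit pear.
Visit fir.
At fir: go right to ivy.
  At ivy: go left to yew.
    At yew: no left child.
    Visit yew.
    At yew: go right to lily.
      lily is a leaf — visit lily.
  Visit ivy.
  At ivy: no right child.
Full in-order sequence: teak, rose, iris, bay, kale, cedar, sage, pear, fir, yew, lily, ivy.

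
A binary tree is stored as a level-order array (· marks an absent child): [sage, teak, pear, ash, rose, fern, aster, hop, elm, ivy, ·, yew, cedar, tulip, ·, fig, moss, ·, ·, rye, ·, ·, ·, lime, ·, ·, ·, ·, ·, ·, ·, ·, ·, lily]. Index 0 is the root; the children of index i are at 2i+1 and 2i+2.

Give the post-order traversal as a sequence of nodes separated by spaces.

fig lily moss hop elm ash rye ivy rose teak lime yew cedar fern tulip aster pear sage

Post-order visits the left subtree, then the right subtree, then the node.
At sage: go left to teak.
  At teak: go left to ash.
    At ash: go left to hop.
      At hop: go left to fig.
        fig is a leaf — visit fig.
      At hop: go right to moss.
        At moss: go left to lily.
          lily is a leaf — visit lily.
        At moss: no right child.
        Visit moss.
      Visit hop.
    At ash: go right to elm.
      elm is a leaf — visit elm.
    Visit ash.
  At teak: go right to rose.
    At rose: go left to ivy.
      At ivy: go left to rye.
        rye is a leaf — visit rye.
      At ivy: no right child.
      Visit ivy.
    At rose: no right child.
    Visit rose.
  Visit teak.
At sage: go right to pear.
  At pear: go left to fern.
    At fern: go left to yew.
      At yew: go left to lime.
        lime is a leaf — visit lime.
      At yew: no right child.
      Visit yew.
    At fern: go right to cedar.
      cedar is a leaf — visit cedar.
    Visit fern.
  At pear: go right to aster.
    At aster: go left to tulip.
      tulip is a leaf — visit tulip.
    At aster: no right child.
    Visit aster.
  Visit pear.
Visit sage.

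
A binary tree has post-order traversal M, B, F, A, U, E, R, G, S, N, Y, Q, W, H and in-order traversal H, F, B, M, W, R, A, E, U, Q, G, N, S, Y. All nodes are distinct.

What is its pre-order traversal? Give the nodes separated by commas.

The last element of post-order is the root; it splits in-order into left and right subtrees.
Root H: left subtree has 0 nodes { }, right has 13 {F, B, M, W, R, A, E, U, Q, G, N, S, Y}.
  Root W: left subtree has 3 nodes {F, B, M}, right has 9 {R, A, E, U, Q, G, N, S, Y}.
    Root F: left subtree has 0 nodes { }, right has 2 {B, M}.
      Root B: left subtree has 0 nodes { }, right has 1 {M}.
    Root Q: left subtree has 4 nodes {R, A, E, U}, right has 4 {G, N, S, Y}.
      Root R: left subtree has 0 nodes { }, right has 3 {A, E, U}.
        Root E: left subtree has 1 node {A}, right has 1 {U}.
      Root Y: left subtree has 3 nodes {G, N, S}, right has 0 { }.
        Root N: left subtree has 1 node {G}, right has 1 {S}.

H, W, F, B, M, Q, R, E, A, U, Y, N, G, S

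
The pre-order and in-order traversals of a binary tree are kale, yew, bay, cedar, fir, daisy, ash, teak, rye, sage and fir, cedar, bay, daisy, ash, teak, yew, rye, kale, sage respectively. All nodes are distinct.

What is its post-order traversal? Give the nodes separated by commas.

fir, cedar, teak, ash, daisy, bay, rye, yew, sage, kale

The first element of pre-order is the root; it splits in-order into left and right subtrees.
Root kale: left subtree has 8 nodes {fir, cedar, bay, daisy, ash, teak, yew, rye}, right has 1 {sage}.
  Root yew: left subtree has 6 nodes {fir, cedar, bay, daisy, ash, teak}, right has 1 {rye}.
    Root bay: left subtree has 2 nodes {fir, cedar}, right has 3 {daisy, ash, teak}.
      Root cedar: left subtree has 1 node {fir}, right has 0 { }.
      Root daisy: left subtree has 0 nodes { }, right has 2 {ash, teak}.
        Root ash: left subtree has 0 nodes { }, right has 1 {teak}.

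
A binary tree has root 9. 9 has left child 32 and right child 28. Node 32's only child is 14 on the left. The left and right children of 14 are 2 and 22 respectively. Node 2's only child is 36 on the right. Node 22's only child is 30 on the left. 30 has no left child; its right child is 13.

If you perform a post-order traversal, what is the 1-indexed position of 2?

Post-order visits the left subtree, then the right subtree, then the node.
At 9: go left to 32.
  At 32: go left to 14.
    At 14: go left to 2.
      At 2: no left child.
      At 2: go right to 36.
        36 is a leaf — visit 36.
      Visit 2.
    At 14: go right to 22.
      At 22: go left to 30.
        At 30: no left child.
        At 30: go right to 13.
          13 is a leaf — visit 13.
        Visit 30.
      At 22: no right child.
      Visit 22.
    Visit 14.
  At 32: no right child.
  Visit 32.
At 9: go right to 28.
  28 is a leaf — visit 28.
Visit 9.
Full post-order sequence: 36, 2, 13, 30, 22, 14, 32, 28, 9.

2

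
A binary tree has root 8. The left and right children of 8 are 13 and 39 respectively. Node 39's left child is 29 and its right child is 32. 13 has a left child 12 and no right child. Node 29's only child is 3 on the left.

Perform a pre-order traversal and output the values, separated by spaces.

8 13 12 39 29 3 32

Pre-order visits the node, then its left subtree, then its right subtree.
Visit 8.
At 8: go left to 13.
  Visit 13.
  At 13: go left to 12.
    12 is a leaf — visit 12.
  At 13: no right child.
At 8: go right to 39.
  Visit 39.
  At 39: go left to 29.
    Visit 29.
    At 29: go left to 3.
      3 is a leaf — visit 3.
    At 29: no right child.
  At 39: go right to 32.
    32 is a leaf — visit 32.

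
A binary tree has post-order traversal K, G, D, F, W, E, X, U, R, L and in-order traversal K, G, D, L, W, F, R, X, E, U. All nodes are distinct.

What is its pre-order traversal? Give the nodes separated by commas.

The last element of post-order is the root; it splits in-order into left and right subtrees.
Root L: left subtree has 3 nodes {K, G, D}, right has 6 {W, F, R, X, E, U}.
  Root D: left subtree has 2 nodes {K, G}, right has 0 { }.
    Root G: left subtree has 1 node {K}, right has 0 { }.
  Root R: left subtree has 2 nodes {W, F}, right has 3 {X, E, U}.
    Root W: left subtree has 0 nodes { }, right has 1 {F}.
    Root U: left subtree has 2 nodes {X, E}, right has 0 { }.
      Root X: left subtree has 0 nodes { }, right has 1 {E}.

L, D, G, K, R, W, F, U, X, E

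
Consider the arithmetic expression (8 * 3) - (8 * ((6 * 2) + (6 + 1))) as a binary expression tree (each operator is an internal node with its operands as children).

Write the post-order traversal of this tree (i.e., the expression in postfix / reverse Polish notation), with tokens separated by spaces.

Post-order on an expression tree gives postfix notation: for each operator, emit left operand, right operand, then the operator.

8 3 * 8 6 2 * 6 1 + + * -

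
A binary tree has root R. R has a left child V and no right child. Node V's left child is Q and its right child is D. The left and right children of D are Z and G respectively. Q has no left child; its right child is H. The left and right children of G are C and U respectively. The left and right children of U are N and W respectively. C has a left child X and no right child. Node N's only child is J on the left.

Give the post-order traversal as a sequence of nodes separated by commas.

H, Q, Z, X, C, J, N, W, U, G, D, V, R

Post-order visits the left subtree, then the right subtree, then the node.
At R: go left to V.
  At V: go left to Q.
    At Q: no left child.
    At Q: go right to H.
      H is a leaf — visit H.
    Visit Q.
  At V: go right to D.
    At D: go left to Z.
      Z is a leaf — visit Z.
    At D: go right to G.
      At G: go left to C.
        At C: go left to X.
          X is a leaf — visit X.
        At C: no right child.
        Visit C.
      At G: go right to U.
        At U: go left to N.
          At N: go left to J.
            J is a leaf — visit J.
          At N: no right child.
          Visit N.
        At U: go right to W.
          W is a leaf — visit W.
        Visit U.
      Visit G.
    Visit D.
  Visit V.
At R: no right child.
Visit R.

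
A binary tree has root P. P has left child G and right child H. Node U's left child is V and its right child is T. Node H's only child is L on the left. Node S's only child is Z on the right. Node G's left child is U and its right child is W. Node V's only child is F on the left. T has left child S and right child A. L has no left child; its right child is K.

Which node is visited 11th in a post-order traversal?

Post-order visits the left subtree, then the right subtree, then the node.
At P: go left to G.
  At G: go left to U.
    At U: go left to V.
      At V: go left to F.
        F is a leaf — visit F.
      At V: no right child.
      Visit V.
    At U: go right to T.
      At T: go left to S.
        At S: no left child.
        At S: go right to Z.
          Z is a leaf — visit Z.
        Visit S.
      At T: go right to A.
        A is a leaf — visit A.
      Visit T.
    Visit U.
  At G: go right to W.
    W is a leaf — visit W.
  Visit G.
At P: go right to H.
  At H: go left to L.
    At L: no left child.
    At L: go right to K.
      K is a leaf — visit K.
    Visit L.
  At H: no right child.
  Visit H.
Visit P.
Full post-order sequence: F, V, Z, S, A, T, U, W, G, K, L, H, P.

L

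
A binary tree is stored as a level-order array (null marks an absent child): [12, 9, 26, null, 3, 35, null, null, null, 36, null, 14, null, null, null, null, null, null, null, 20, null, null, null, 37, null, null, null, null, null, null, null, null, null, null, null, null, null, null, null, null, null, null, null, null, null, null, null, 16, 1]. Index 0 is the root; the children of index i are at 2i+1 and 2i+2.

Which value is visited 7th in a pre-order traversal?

Pre-order visits the node, then its left subtree, then its right subtree.
Visit 12.
At 12: go left to 9.
  Visit 9.
  At 9: no left child.
  At 9: go right to 3.
    Visit 3.
    At 3: go left to 36.
      Visit 36.
      At 36: go left to 20.
        20 is a leaf — visit 20.
      At 36: no right child.
    At 3: no right child.
At 12: go right to 26.
  Visit 26.
  At 26: go left to 35.
    Visit 35.
    At 35: go left to 14.
      Visit 14.
      At 14: go left to 37.
        Visit 37.
        At 37: go left to 16.
          16 is a leaf — visit 16.
        At 37: go right to 1.
          1 is a leaf — visit 1.
      At 14: no right child.
    At 35: no right child.
  At 26: no right child.
Full pre-order sequence: 12, 9, 3, 36, 20, 26, 35, 14, 37, 16, 1.

35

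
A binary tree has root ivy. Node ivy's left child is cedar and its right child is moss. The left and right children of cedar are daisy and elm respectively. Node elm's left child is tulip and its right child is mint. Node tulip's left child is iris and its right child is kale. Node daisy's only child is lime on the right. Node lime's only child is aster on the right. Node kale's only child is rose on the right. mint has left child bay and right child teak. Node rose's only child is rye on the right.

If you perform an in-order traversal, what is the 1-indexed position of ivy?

14

In-order visits the left subtree, then the node, then the right subtree.
At ivy: go left to cedar.
  At cedar: go left to daisy.
    At daisy: no left child.
    Visit daisy.
    At daisy: go right to lime.
      At lime: no left child.
      Visit lime.
      At lime: go right to aster.
        aster is a leaf — visit aster.
  Visit cedar.
  At cedar: go right to elm.
    At elm: go left to tulip.
      At tulip: go left to iris.
        iris is a leaf — visit iris.
      Visit tulip.
      At tulip: go right to kale.
        At kale: no left child.
        Visit kale.
        At kale: go right to rose.
          At rose: no left child.
          Visit rose.
          At rose: go right to rye.
            rye is a leaf — visit rye.
    Visit elm.
    At elm: go right to mint.
      At mint: go left to bay.
        bay is a leaf — visit bay.
      Visit mint.
      At mint: go right to teak.
        teak is a leaf — visit teak.
Visit ivy.
At ivy: go right to moss.
  moss is a leaf — visit moss.
Full in-order sequence: daisy, lime, aster, cedar, iris, tulip, kale, rose, rye, elm, bay, mint, teak, ivy, moss.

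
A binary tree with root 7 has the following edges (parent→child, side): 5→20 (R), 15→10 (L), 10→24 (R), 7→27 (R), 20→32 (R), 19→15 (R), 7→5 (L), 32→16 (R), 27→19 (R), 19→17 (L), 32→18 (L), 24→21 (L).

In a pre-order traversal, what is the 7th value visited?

27

Pre-order visits the node, then its left subtree, then its right subtree.
Visit 7.
At 7: go left to 5.
  Visit 5.
  At 5: no left child.
  At 5: go right to 20.
    Visit 20.
    At 20: no left child.
    At 20: go right to 32.
      Visit 32.
      At 32: go left to 18.
        18 is a leaf — visit 18.
      At 32: go right to 16.
        16 is a leaf — visit 16.
At 7: go right to 27.
  Visit 27.
  At 27: no left child.
  At 27: go right to 19.
    Visit 19.
    At 19: go left to 17.
      17 is a leaf — visit 17.
    At 19: go right to 15.
      Visit 15.
      At 15: go left to 10.
        Visit 10.
        At 10: no left child.
        At 10: go right to 24.
          Visit 24.
          At 24: go left to 21.
            21 is a leaf — visit 21.
          At 24: no right child.
      At 15: no right child.
Full pre-order sequence: 7, 5, 20, 32, 18, 16, 27, 19, 17, 15, 10, 24, 21.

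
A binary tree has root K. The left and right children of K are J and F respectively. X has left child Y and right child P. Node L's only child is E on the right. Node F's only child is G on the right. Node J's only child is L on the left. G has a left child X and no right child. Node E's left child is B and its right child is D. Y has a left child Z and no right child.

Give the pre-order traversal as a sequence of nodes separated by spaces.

K J L E B D F G X Y Z P

Pre-order visits the node, then its left subtree, then its right subtree.
Visit K.
At K: go left to J.
  Visit J.
  At J: go left to L.
    Visit L.
    At L: no left child.
    At L: go right to E.
      Visit E.
      At E: go left to B.
        B is a leaf — visit B.
      At E: go right to D.
        D is a leaf — visit D.
  At J: no right child.
At K: go right to F.
  Visit F.
  At F: no left child.
  At F: go right to G.
    Visit G.
    At G: go left to X.
      Visit X.
      At X: go left to Y.
        Visit Y.
        At Y: go left to Z.
          Z is a leaf — visit Z.
        At Y: no right child.
      At X: go right to P.
        P is a leaf — visit P.
    At G: no right child.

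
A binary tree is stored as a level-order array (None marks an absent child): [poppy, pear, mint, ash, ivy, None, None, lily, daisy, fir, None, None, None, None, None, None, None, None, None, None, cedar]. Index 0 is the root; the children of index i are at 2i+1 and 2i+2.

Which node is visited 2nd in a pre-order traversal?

pear

Pre-order visits the node, then its left subtree, then its right subtree.
Visit poppy.
At poppy: go left to pear.
  Visit pear.
  At pear: go left to ash.
    Visit ash.
    At ash: go left to lily.
      lily is a leaf — visit lily.
    At ash: go right to daisy.
      daisy is a leaf — visit daisy.
  At pear: go right to ivy.
    Visit ivy.
    At ivy: go left to fir.
      Visit fir.
      At fir: no left child.
      At fir: go right to cedar.
        cedar is a leaf — visit cedar.
    At ivy: no right child.
At poppy: go right to mint.
  mint is a leaf — visit mint.
Full pre-order sequence: poppy, pear, ash, lily, daisy, ivy, fir, cedar, mint.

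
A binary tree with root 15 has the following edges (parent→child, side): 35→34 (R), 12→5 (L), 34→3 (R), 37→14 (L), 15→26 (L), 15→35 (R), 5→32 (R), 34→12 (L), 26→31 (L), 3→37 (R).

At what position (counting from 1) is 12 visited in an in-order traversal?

In-order visits the left subtree, then the node, then the right subtree.
At 15: go left to 26.
  At 26: go left to 31.
    31 is a leaf — visit 31.
  Visit 26.
  At 26: no right child.
Visit 15.
At 15: go right to 35.
  At 35: no left child.
  Visit 35.
  At 35: go right to 34.
    At 34: go left to 12.
      At 12: go left to 5.
        At 5: no left child.
        Visit 5.
        At 5: go right to 32.
          32 is a leaf — visit 32.
      Visit 12.
      At 12: no right child.
    Visit 34.
    At 34: go right to 3.
      At 3: no left child.
      Visit 3.
      At 3: go right to 37.
        At 37: go left to 14.
          14 is a leaf — visit 14.
        Visit 37.
        At 37: no right child.
Full in-order sequence: 31, 26, 15, 35, 5, 32, 12, 34, 3, 14, 37.

7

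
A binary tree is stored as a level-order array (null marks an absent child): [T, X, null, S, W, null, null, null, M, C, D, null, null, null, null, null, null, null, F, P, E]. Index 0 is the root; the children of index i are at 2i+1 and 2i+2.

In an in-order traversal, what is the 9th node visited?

In-order visits the left subtree, then the node, then the right subtree.
At T: go left to X.
  At X: go left to S.
    At S: no left child.
    Visit S.
    At S: go right to M.
      At M: no left child.
      Visit M.
      At M: go right to F.
        F is a leaf — visit F.
  Visit X.
  At X: go right to W.
    At W: go left to C.
      At C: go left to P.
        P is a leaf — visit P.
      Visit C.
      At C: go right to E.
        E is a leaf — visit E.
    Visit W.
    At W: go right to D.
      D is a leaf — visit D.
Visit T.
At T: no right child.
Full in-order sequence: S, M, F, X, P, C, E, W, D, T.

D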